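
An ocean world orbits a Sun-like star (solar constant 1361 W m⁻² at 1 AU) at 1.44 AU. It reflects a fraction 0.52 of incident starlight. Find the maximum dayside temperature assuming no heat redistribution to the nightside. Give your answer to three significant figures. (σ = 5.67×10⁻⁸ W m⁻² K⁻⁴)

T_ss ≈ 273 K

Flux at 1.44 AU: S = 1361/1.44² = 656 W m⁻².
With no redistribution each surface element balances locally: S(1−A) = σT⁴.
T = [656 × 0.48 / 5.67×10⁻⁸]^(1/4) = (5.56×10⁹)^(1/4) = 273 K.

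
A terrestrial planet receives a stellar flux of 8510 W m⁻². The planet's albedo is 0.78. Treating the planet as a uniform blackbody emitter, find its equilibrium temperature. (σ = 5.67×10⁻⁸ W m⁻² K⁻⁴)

Energy balance: absorbed = emitted ⇒ πR²·S(1−A) = 4πR²·σT_eq⁴, so T_eq⁴ = S(1−A)/(4σ).
T_eq = [8510 × 0.22 / (4 × 5.67×10⁻⁸)]^(1/4) = (8.25×10⁹)^(1/4) = 301 K.

T_eq ≈ 301 K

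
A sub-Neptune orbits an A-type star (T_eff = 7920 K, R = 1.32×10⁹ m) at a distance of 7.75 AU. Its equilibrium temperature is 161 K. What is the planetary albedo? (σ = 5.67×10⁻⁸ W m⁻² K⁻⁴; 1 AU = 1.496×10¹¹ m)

d = 7.75 AU = 1.16×10¹² m.
L = 4πR_⋆²σT_⋆⁴ = 4π(1.32×10⁹)² × 5.67×10⁻⁸ × (7920)⁴ = 4.88×10²⁷ W.
S = L/(4πd²) = 289 W m⁻².
From T_eq⁴ = S(1−A)/(4σ): 1−A = 4σT_eq⁴/S.
1−A = 4 × 5.67×10⁻⁸ × (161)⁴ / 289 = 0.527.

A ≈ 0.47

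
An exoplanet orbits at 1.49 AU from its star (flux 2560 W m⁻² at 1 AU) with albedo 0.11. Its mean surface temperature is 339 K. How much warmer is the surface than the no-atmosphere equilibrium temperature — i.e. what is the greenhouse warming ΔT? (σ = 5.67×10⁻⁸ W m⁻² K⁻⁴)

ΔT ≈ 79.6 K

S = 2560/1.49² = 1153 W m⁻².
T_eq = [S(1−A)/(4σ)]^(1/4) = [1153×0.89/(4×5.67×10⁻⁸)]^(1/4) = 259.4 K.
ΔT = T_surf − T_eq = 339 − 259.4.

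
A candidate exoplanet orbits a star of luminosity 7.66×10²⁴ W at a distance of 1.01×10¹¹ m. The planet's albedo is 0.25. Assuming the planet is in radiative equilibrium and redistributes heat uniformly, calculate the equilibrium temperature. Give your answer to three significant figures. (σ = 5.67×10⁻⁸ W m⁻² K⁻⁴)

Flux: S = L/(4πd²) = 7.66×10²⁴/(4π×(1.01×10¹¹)²) = 59.8 W m⁻².
Energy balance: absorbed = emitted ⇒ πR²·S(1−A) = 4πR²·σT_eq⁴, so T_eq⁴ = S(1−A)/(4σ).
T_eq = [59.8 × 0.75 / (4 × 5.67×10⁻⁸)]^(1/4) = (1.98×10⁸)^(1/4) = 119 K.

T_eq ≈ 119 K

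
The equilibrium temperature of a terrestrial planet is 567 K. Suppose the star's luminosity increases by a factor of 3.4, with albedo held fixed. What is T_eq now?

T_eq ≈ 770 K

T_eq ∝ L^(1/4) · d^(−1/2).
T′ = 567 × 3.4^(1/4) = 770 K.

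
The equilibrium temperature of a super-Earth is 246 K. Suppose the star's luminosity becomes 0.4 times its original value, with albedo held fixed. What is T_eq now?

T_eq ∝ L^(1/4) · d^(−1/2).
T′ = 246 × 0.4^(1/4) = 196 K.

T_eq ≈ 196 K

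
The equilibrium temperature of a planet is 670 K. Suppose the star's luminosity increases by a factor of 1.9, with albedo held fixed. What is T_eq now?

T_eq ∝ L^(1/4) · d^(−1/2).
T′ = 670 × 1.9^(1/4) = 787 K.

T_eq ≈ 787 K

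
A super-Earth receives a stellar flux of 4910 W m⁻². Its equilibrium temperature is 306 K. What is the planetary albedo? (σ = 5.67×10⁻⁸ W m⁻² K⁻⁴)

From T_eq⁴ = S(1−A)/(4σ): 1−A = 4σT_eq⁴/S.
1−A = 4 × 5.67×10⁻⁸ × (306)⁴ / 4910 = 0.405.

A ≈ 0.60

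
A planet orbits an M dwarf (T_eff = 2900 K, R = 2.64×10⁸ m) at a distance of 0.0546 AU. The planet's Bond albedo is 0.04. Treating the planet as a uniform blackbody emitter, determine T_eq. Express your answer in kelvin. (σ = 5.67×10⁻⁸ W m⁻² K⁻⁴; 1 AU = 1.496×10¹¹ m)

T_eq ≈ 365 K

d = 0.0546 AU = 8.17×10⁹ m.
L = 4πR_⋆²σT_⋆⁴ = 4π(2.64×10⁸)² × 5.67×10⁻⁸ × (2900)⁴ = 3.51×10²⁴ W.
S = L/(4πd²) = 4190 W m⁻².
Energy balance: absorbed = emitted ⇒ πR²·S(1−A) = 4πR²·σT_eq⁴, so T_eq⁴ = S(1−A)/(4σ).
T_eq = [4190 × 0.96 / (4 × 5.67×10⁻⁸)]^(1/4) = (1.77×10¹⁰)^(1/4) = 365 K.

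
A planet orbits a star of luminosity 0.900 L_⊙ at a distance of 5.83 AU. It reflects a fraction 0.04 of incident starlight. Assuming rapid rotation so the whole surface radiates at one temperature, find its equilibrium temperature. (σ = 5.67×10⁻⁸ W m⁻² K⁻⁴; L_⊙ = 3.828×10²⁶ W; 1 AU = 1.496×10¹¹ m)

T_eq ≈ 111 K

d = 5.83 AU = 8.72×10¹¹ m.
L = 0.900 × 3.828×10²⁶ = 3.45×10²⁶ W.
Flux: S = L/(4πd²) = 3.45×10²⁶/(4π×(8.72×10¹¹)²) = 36.0 W m⁻².
Energy balance: absorbed = emitted ⇒ πR²·S(1−A) = 4πR²·σT_eq⁴, so T_eq⁴ = S(1−A)/(4σ).
T_eq = [36.0 × 0.96 / (4 × 5.67×10⁻⁸)]^(1/4) = (1.53×10⁸)^(1/4) = 111 K.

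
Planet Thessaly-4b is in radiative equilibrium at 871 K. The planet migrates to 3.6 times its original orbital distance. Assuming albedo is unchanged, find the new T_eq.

T_eq ∝ L^(1/4) · d^(−1/2).
T′ = 871 / 3.6^(1/2) = 459 K.

T_eq ≈ 459 K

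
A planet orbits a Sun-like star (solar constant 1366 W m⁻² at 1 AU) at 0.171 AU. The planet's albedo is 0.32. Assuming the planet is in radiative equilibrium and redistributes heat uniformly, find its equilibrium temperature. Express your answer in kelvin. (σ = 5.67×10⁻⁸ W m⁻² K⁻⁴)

Flux at 0.171 AU: S = 1366/0.171² = 4.67×10⁴ W m⁻².
Energy balance: absorbed = emitted ⇒ πR²·S(1−A) = 4πR²·σT_eq⁴, so T_eq⁴ = S(1−A)/(4σ).
T_eq = [4.67×10⁴ × 0.68 / (4 × 5.67×10⁻⁸)]^(1/4) = (1.40×10¹¹)^(1/4) = 612 K.

T_eq ≈ 612 K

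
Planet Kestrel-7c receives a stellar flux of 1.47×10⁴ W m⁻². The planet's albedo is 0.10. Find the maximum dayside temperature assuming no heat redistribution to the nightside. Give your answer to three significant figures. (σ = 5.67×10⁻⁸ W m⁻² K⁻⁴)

T_ss ≈ 695 K

With no redistribution each surface element balances locally: S(1−A) = σT⁴.
T = [1.47×10⁴ × 0.90 / 5.67×10⁻⁸]^(1/4) = (2.33×10¹¹)^(1/4) = 695 K.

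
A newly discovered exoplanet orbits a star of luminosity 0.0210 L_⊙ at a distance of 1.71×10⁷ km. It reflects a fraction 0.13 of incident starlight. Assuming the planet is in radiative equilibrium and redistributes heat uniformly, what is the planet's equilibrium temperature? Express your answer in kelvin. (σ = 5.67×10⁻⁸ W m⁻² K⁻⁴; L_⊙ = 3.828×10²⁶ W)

T_eq ≈ 303 K

d = 1.71×10⁷ km = 1.71×10¹⁰ m.
L = 0.0210 × 3.828×10²⁶ = 8.04×10²⁴ W.
Flux: S = L/(4πd²) = 8.04×10²⁴/(4π×(1.71×10¹⁰)²) = 2190 W m⁻².
Energy balance: absorbed = emitted ⇒ πR²·S(1−A) = 4πR²·σT_eq⁴, so T_eq⁴ = S(1−A)/(4σ).
T_eq = [2190 × 0.87 / (4 × 5.67×10⁻⁸)]^(1/4) = (8.39×10⁹)^(1/4) = 303 K.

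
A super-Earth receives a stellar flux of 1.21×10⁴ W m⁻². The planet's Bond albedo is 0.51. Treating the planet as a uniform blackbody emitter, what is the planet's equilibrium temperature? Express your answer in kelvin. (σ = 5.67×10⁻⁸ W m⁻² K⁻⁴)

Energy balance: absorbed = emitted ⇒ πR²·S(1−A) = 4πR²·σT_eq⁴, so T_eq⁴ = S(1−A)/(4σ).
T_eq = [1.21×10⁴ × 0.49 / (4 × 5.67×10⁻⁸)]^(1/4) = (2.61×10¹⁰)^(1/4) = 402 K.

T_eq ≈ 402 K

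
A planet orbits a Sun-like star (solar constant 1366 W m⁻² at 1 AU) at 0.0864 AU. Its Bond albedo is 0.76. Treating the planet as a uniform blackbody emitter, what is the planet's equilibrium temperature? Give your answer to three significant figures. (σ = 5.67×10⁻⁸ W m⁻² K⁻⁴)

Flux at 0.0864 AU: S = 1366/0.0864² = 1.83×10⁵ W m⁻².
Energy balance: absorbed = emitted ⇒ πR²·S(1−A) = 4πR²·σT_eq⁴, so T_eq⁴ = S(1−A)/(4σ).
T_eq = [1.83×10⁵ × 0.24 / (4 × 5.67×10⁻⁸)]^(1/4) = (1.94×10¹¹)^(1/4) = 663 K.

T_eq ≈ 663 K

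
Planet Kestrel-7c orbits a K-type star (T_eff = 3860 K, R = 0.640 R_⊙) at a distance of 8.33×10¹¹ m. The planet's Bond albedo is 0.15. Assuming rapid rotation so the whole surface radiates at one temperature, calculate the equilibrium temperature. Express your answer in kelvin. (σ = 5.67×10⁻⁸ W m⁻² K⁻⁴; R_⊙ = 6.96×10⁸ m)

R_⋆ = 0.640 × 6.96×10⁸ = 4.45×10⁸ m.
L = 4πR_⋆²σT_⋆⁴ = 4π(4.45×10⁸)² × 5.67×10⁻⁸ × (3860)⁴ = 3.14×10²⁵ W.
S = L/(4πd²) = 3.60 W m⁻².
Energy balance: absorbed = emitted ⇒ πR²·S(1−A) = 4πR²·σT_eq⁴, so T_eq⁴ = S(1−A)/(4σ).
T_eq = [3.60 × 0.85 / (4 × 5.67×10⁻⁸)]^(1/4) = (1.35×10⁷)^(1/4) = 60.6 K.

T_eq ≈ 60.6 K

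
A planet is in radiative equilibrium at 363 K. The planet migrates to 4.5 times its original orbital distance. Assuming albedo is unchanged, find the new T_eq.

T_eq ≈ 171 K

T_eq ∝ L^(1/4) · d^(−1/2).
T′ = 363 / 4.5^(1/2) = 171 K.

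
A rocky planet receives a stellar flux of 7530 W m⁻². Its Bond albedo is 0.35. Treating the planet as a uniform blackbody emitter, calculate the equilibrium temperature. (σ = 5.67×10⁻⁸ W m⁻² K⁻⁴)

Energy balance: absorbed = emitted ⇒ πR²·S(1−A) = 4πR²·σT_eq⁴, so T_eq⁴ = S(1−A)/(4σ).
T_eq = [7530 × 0.65 / (4 × 5.67×10⁻⁸)]^(1/4) = (2.16×10¹⁰)^(1/4) = 383 K.

T_eq ≈ 383 K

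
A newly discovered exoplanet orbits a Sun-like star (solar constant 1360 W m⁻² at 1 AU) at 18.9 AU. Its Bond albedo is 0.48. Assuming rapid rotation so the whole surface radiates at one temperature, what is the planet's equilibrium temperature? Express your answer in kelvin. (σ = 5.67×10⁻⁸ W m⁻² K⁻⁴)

Flux at 18.9 AU: S = 1360/18.9² = 3.81 W m⁻².
Energy balance: absorbed = emitted ⇒ πR²·S(1−A) = 4πR²·σT_eq⁴, so T_eq⁴ = S(1−A)/(4σ).
T_eq = [3.81 × 0.52 / (4 × 5.67×10⁻⁸)]^(1/4) = (8.73×10⁶)^(1/4) = 54.4 K.

T_eq ≈ 54.4 K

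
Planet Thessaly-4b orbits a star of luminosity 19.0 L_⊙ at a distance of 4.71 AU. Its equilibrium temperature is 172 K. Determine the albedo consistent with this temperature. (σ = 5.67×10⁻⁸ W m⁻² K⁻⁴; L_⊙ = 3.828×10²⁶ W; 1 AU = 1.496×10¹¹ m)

d = 4.71 AU = 7.05×10¹¹ m.
L = 19.0 × 3.828×10²⁶ = 7.27×10²⁷ W.
Flux: S = L/(4πd²) = 7.27×10²⁷/(4π×(7.05×10¹¹)²) = 1170 W m⁻².
From T_eq⁴ = S(1−A)/(4σ): 1−A = 4σT_eq⁴/S.
1−A = 4 × 5.67×10⁻⁸ × (172)⁴ / 1170 = 0.170.

A ≈ 0.83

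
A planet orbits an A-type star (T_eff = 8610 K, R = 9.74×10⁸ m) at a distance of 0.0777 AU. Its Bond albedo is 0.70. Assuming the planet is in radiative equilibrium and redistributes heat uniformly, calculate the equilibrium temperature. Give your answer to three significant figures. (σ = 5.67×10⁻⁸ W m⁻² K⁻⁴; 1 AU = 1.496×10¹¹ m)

d = 0.0777 AU = 1.16×10¹⁰ m.
L = 4πR_⋆²σT_⋆⁴ = 4π(9.74×10⁸)² × 5.67×10⁻⁸ × (8610)⁴ = 3.71×10²⁷ W.
S = L/(4πd²) = 2.19×10⁶ W m⁻².
Energy balance: absorbed = emitted ⇒ πR²·S(1−A) = 4πR²·σT_eq⁴, so T_eq⁴ = S(1−A)/(4σ).
T_eq = [2.19×10⁶ × 0.30 / (4 × 5.67×10⁻⁸)]^(1/4) = (2.89×10¹²)^(1/4) = 1300 K.

T_eq ≈ 1300 K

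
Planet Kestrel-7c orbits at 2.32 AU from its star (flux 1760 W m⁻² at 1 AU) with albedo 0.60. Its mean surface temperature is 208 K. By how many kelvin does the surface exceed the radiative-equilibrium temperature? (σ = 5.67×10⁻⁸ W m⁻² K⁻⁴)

S = 1760/2.32² = 327.0 W m⁻².
T_eq = [S(1−A)/(4σ)]^(1/4) = [327.0×0.40/(4×5.67×10⁻⁸)]^(1/4) = 155.0 K.
ΔT = T_surf − T_eq = 208 − 155.0.

ΔT ≈ 53.0 K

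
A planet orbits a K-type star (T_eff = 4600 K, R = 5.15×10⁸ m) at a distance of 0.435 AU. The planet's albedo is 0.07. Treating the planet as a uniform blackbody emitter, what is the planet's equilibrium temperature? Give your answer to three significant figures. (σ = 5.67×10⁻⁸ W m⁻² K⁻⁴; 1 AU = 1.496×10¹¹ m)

d = 0.435 AU = 6.51×10¹⁰ m.
L = 4πR_⋆²σT_⋆⁴ = 4π(5.15×10⁸)² × 5.67×10⁻⁸ × (4600)⁴ = 8.46×10²⁵ W.
S = L/(4πd²) = 1590 W m⁻².
Energy balance: absorbed = emitted ⇒ πR²·S(1−A) = 4πR²·σT_eq⁴, so T_eq⁴ = S(1−A)/(4σ).
T_eq = [1590 × 0.93 / (4 × 5.67×10⁻⁸)]^(1/4) = (6.52×10⁹)^(1/4) = 284 K.

T_eq ≈ 284 K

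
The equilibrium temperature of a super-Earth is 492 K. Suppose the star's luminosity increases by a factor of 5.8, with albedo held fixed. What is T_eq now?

T_eq ≈ 764 K

T_eq ∝ L^(1/4) · d^(−1/2).
T′ = 492 × 5.8^(1/4) = 764 K.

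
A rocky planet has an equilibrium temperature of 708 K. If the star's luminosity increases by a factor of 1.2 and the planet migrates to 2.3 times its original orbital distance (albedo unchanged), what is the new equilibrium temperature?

T_eq ∝ L^(1/4) · d^(−1/2).
T′ = 708 × 1.2^(1/4) / 2.3^(1/2) = 489 K.

T_eq ≈ 489 K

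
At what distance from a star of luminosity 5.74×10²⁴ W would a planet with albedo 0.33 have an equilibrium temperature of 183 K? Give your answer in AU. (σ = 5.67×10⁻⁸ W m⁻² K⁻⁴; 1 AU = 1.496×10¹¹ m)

d ≈ 0.232 AU

From T_eq⁴ = L(1−A)/(16πσd²): d = √[L(1−A)/(16πσT_eq⁴)].
d = √[5.74×10²⁴ × 0.67 / (16π × 5.67×10⁻⁸ × (183)⁴)] = 3.47×10¹⁰ m = 0.232 AU.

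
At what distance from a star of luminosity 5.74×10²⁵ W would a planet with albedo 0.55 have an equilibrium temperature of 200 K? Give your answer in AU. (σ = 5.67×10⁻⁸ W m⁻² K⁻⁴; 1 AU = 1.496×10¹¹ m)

d ≈ 0.503 AU

From T_eq⁴ = L(1−A)/(16πσd²): d = √[L(1−A)/(16πσT_eq⁴)].
d = √[5.74×10²⁵ × 0.45 / (16π × 5.67×10⁻⁸ × (200)⁴)] = 7.53×10¹⁰ m = 0.503 AU.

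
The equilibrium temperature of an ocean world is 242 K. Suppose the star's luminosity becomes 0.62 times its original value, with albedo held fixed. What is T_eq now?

T_eq ≈ 215 K

T_eq ∝ L^(1/4) · d^(−1/2).
T′ = 242 × 0.62^(1/4) = 215 K.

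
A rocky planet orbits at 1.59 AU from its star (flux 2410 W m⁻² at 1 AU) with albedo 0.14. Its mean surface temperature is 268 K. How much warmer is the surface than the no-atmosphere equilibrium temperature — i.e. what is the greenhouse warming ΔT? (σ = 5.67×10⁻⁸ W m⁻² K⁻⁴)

ΔT ≈ 22.8 K

S = 2410/1.59² = 953.3 W m⁻².
T_eq = [S(1−A)/(4σ)]^(1/4) = [953.3×0.86/(4×5.67×10⁻⁸)]^(1/4) = 245.2 K.
ΔT = T_surf − T_eq = 268 − 245.2.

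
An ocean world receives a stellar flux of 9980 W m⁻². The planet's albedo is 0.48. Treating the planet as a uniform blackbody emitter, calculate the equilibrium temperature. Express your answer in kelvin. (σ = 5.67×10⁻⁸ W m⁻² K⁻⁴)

Energy balance: absorbed = emitted ⇒ πR²·S(1−A) = 4πR²·σT_eq⁴, so T_eq⁴ = S(1−A)/(4σ).
T_eq = [9980 × 0.52 / (4 × 5.67×10⁻⁸)]^(1/4) = (2.29×10¹⁰)^(1/4) = 389 K.

T_eq ≈ 389 K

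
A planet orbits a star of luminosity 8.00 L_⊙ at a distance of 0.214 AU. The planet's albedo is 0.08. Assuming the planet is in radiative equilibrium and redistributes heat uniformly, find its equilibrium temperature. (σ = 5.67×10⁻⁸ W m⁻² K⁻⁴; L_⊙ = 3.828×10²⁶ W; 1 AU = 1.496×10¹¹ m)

d = 0.214 AU = 3.20×10¹⁰ m.
L = 8.00 × 3.828×10²⁶ = 3.06×10²⁷ W.
Flux: S = L/(4πd²) = 3.06×10²⁷/(4π×(3.20×10¹⁰)²) = 2.38×10⁵ W m⁻².
Energy balance: absorbed = emitted ⇒ πR²·S(1−A) = 4πR²·σT_eq⁴, so T_eq⁴ = S(1−A)/(4σ).
T_eq = [2.38×10⁵ × 0.92 / (4 × 5.67×10⁻⁸)]^(1/4) = (9.65×10¹¹)^(1/4) = 991 K.

T_eq ≈ 991 K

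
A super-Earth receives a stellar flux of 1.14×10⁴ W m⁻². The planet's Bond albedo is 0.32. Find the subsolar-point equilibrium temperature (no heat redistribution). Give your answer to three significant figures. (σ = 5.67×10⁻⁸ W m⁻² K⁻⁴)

T_ss ≈ 608 K

At the subsolar point the surface absorbs S(1−A) and emits σT⁴ per unit area — no factor of 4, since only the local patch is in balance.
T = [1.14×10⁴ × 0.68 / 5.67×10⁻⁸]^(1/4) = (1.37×10¹¹)^(1/4) = 608 K.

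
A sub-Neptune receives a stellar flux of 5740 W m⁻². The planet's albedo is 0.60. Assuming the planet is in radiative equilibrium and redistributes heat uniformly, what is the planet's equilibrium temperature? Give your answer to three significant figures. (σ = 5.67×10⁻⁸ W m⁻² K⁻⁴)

Energy balance: absorbed = emitted ⇒ πR²·S(1−A) = 4πR²·σT_eq⁴, so T_eq⁴ = S(1−A)/(4σ).
T_eq = [5740 × 0.40 / (4 × 5.67×10⁻⁸)]^(1/4) = (1.01×10¹⁰)^(1/4) = 317 K.

T_eq ≈ 317 K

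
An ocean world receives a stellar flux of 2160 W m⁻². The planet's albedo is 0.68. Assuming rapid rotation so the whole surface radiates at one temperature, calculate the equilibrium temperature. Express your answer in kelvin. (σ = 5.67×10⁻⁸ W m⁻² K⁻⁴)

T_eq ≈ 235 K

Energy balance: absorbed = emitted ⇒ πR²·S(1−A) = 4πR²·σT_eq⁴, so T_eq⁴ = S(1−A)/(4σ).
T_eq = [2160 × 0.32 / (4 × 5.67×10⁻⁸)]^(1/4) = (3.05×10⁹)^(1/4) = 235 K.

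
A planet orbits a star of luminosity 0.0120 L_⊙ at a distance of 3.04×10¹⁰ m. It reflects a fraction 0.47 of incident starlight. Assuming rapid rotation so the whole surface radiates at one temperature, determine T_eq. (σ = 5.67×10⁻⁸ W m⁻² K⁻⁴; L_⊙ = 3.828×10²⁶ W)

T_eq ≈ 174 K

L = 0.0120 × 3.828×10²⁶ = 4.59×10²⁴ W.
Flux: S = L/(4πd²) = 4.59×10²⁴/(4π×(3.04×10¹⁰)²) = 396 W m⁻².
Energy balance: absorbed = emitted ⇒ πR²·S(1−A) = 4πR²·σT_eq⁴, so T_eq⁴ = S(1−A)/(4σ).
T_eq = [396 × 0.53 / (4 × 5.67×10⁻⁸)]^(1/4) = (9.24×10⁸)^(1/4) = 174 K.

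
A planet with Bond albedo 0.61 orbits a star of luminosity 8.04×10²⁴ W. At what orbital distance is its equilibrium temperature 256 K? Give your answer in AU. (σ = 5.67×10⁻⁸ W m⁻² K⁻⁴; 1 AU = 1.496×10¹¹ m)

From T_eq⁴ = L(1−A)/(16πσd²): d = √[L(1−A)/(16πσT_eq⁴)].
d = √[8.04×10²⁴ × 0.39 / (16π × 5.67×10⁻⁸ × (256)⁴)] = 1.60×10¹⁰ m = 0.107 AU.

d ≈ 0.107 AU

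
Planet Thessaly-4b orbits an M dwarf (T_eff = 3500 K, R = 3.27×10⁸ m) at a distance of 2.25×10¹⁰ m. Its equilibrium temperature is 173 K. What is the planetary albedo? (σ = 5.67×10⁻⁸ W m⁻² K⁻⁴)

A ≈ 0.89

L = 4πR_⋆²σT_⋆⁴ = 4π(3.27×10⁸)² × 5.67×10⁻⁸ × (3500)⁴ = 1.14×10²⁵ W.
S = L/(4πd²) = 1800 W m⁻².
From T_eq⁴ = S(1−A)/(4σ): 1−A = 4σT_eq⁴/S.
1−A = 4 × 5.67×10⁻⁸ × (173)⁴ / 1800 = 0.113.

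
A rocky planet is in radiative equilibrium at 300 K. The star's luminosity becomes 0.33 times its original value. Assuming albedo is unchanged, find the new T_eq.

T_eq ∝ L^(1/4) · d^(−1/2).
T′ = 300 × 0.33^(1/4) = 227 K.

T_eq ≈ 227 K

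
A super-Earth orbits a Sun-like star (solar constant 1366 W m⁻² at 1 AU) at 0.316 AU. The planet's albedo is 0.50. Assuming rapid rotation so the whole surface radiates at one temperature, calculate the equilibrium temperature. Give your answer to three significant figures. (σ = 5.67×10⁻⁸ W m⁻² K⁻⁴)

T_eq ≈ 417 K

Flux at 0.316 AU: S = 1366/0.316² = 1.37×10⁴ W m⁻².
Energy balance: absorbed = emitted ⇒ πR²·S(1−A) = 4πR²·σT_eq⁴, so T_eq⁴ = S(1−A)/(4σ).
T_eq = [1.37×10⁴ × 0.50 / (4 × 5.67×10⁻⁸)]^(1/4) = (3.02×10¹⁰)^(1/4) = 417 K.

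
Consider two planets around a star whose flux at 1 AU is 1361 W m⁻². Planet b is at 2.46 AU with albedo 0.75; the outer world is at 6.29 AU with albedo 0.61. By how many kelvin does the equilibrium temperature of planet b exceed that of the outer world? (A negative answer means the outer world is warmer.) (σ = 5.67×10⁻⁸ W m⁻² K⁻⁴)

ΔT ≈ 37.8 K

T_eq = [S₀(1−A)/(4σd²)]^(1/4), so T ∝ (1−A)^(1/4) / √d.
T₁ = [1361×0.25/(4×5.67×10⁻⁸×2.46²)]^(1/4) = 125.48 K.
T₂ = [1361×0.39/(4×5.67×10⁻⁸×6.29²)]^(1/4) = 87.70 K.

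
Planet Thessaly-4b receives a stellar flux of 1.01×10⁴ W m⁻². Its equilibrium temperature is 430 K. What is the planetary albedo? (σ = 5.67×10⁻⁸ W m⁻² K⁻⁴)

From T_eq⁴ = S(1−A)/(4σ): 1−A = 4σT_eq⁴/S.
1−A = 4 × 5.67×10⁻⁸ × (430)⁴ / 1.01×10⁴ = 0.768.

A ≈ 0.23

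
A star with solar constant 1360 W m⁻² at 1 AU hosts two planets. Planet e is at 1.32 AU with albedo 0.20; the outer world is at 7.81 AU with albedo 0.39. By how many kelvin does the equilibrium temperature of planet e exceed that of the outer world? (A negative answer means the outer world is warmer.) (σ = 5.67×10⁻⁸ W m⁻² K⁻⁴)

T_eq = [S₀(1−A)/(4σd²)]^(1/4), so T ∝ (1−A)^(1/4) / √d.
T₁ = [1360×0.80/(4×5.67×10⁻⁸×1.32²)]^(1/4) = 229.07 K.
T₂ = [1360×0.61/(4×5.67×10⁻⁸×7.81²)]^(1/4) = 88.00 K.

ΔT ≈ 141.1 K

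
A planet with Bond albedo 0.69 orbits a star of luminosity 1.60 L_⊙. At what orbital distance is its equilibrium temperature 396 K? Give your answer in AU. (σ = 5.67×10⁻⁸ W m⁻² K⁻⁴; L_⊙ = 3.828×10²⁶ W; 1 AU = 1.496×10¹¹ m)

L = 1.60 × 3.828×10²⁶ = 6.12×10²⁶ W.
From T_eq⁴ = L(1−A)/(16πσd²): d = √[L(1−A)/(16πσT_eq⁴)].
d = √[6.12×10²⁶ × 0.31 / (16π × 5.67×10⁻⁸ × (396)⁴)] = 5.20×10¹⁰ m = 0.348 AU.

d ≈ 0.348 AU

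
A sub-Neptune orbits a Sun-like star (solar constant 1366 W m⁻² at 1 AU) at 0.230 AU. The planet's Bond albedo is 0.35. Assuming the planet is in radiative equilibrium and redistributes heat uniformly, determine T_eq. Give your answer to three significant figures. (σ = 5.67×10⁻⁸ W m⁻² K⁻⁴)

Flux at 0.230 AU: S = 1366/0.230² = 2.58×10⁴ W m⁻².
Energy balance: absorbed = emitted ⇒ πR²·S(1−A) = 4πR²·σT_eq⁴, so T_eq⁴ = S(1−A)/(4σ).
T_eq = [2.58×10⁴ × 0.65 / (4 × 5.67×10⁻⁸)]^(1/4) = (7.40×10¹⁰)^(1/4) = 522 K.

T_eq ≈ 522 K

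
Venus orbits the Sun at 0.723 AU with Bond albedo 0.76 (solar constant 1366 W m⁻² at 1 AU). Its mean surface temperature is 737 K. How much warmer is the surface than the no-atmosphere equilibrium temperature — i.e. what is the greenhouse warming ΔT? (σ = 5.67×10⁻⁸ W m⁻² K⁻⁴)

S = 1366/0.723² = 2613 W m⁻².
T_eq = [S(1−A)/(4σ)]^(1/4) = [2613×0.24/(4×5.67×10⁻⁸)]^(1/4) = 229.3 K.
ΔT = T_surf − T_eq = 737 − 229.3.

ΔT ≈ 507.7 K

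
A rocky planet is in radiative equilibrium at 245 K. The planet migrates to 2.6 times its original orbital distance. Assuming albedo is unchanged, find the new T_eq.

T_eq ∝ L^(1/4) · d^(−1/2).
T′ = 245 / 2.6^(1/2) = 152 K.

T_eq ≈ 152 K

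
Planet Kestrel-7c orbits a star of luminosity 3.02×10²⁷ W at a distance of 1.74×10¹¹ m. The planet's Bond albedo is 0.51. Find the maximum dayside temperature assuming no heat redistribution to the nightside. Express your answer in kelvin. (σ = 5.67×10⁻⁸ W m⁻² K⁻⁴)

T_ss ≈ 512 K

Flux: S = L/(4πd²) = 3.02×10²⁷/(4π×(1.74×10¹¹)²) = 7940 W m⁻².
With no redistribution each surface element balances locally: S(1−A) = σT⁴.
T = [7940 × 0.49 / 5.67×10⁻⁸]^(1/4) = (6.86×10¹⁰)^(1/4) = 512 K.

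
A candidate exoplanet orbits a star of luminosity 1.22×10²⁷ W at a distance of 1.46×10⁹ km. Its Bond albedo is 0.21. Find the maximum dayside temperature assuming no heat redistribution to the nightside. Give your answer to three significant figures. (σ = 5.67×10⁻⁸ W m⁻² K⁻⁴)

T_ss ≈ 159 K

d = 1.46×10⁹ km = 1.46×10¹² m.
Flux: S = L/(4πd²) = 1.22×10²⁷/(4π×(1.46×10¹²)²) = 45.5 W m⁻².
With no redistribution each surface element balances locally: S(1−A) = σT⁴.
T = [45.5 × 0.79 / 5.67×10⁻⁸]^(1/4) = (6.35×10⁸)^(1/4) = 159 K.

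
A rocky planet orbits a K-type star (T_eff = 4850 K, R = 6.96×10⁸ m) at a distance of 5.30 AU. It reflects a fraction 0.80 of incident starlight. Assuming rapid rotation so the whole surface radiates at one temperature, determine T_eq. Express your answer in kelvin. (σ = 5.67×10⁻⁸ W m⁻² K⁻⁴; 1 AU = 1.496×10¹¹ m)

d = 5.30 AU = 7.93×10¹¹ m.
L = 4πR_⋆²σT_⋆⁴ = 4π(6.96×10⁸)² × 5.67×10⁻⁸ × (4850)⁴ = 1.91×10²⁶ W.
S = L/(4πd²) = 24.2 W m⁻².
Energy balance: absorbed = emitted ⇒ πR²·S(1−A) = 4πR²·σT_eq⁴, so T_eq⁴ = S(1−A)/(4σ).
T_eq = [24.2 × 0.20 / (4 × 5.67×10⁻⁸)]^(1/4) = (2.13×10⁷)^(1/4) = 67.9 K.

T_eq ≈ 67.9 K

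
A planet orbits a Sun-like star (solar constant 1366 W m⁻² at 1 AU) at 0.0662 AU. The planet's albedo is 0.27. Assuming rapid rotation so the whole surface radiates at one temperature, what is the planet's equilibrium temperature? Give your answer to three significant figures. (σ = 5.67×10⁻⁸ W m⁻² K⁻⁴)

Flux at 0.0662 AU: S = 1366/0.0662² = 3.12×10⁵ W m⁻².
Energy balance: absorbed = emitted ⇒ πR²·S(1−A) = 4πR²·σT_eq⁴, so T_eq⁴ = S(1−A)/(4σ).
T_eq = [3.12×10⁵ × 0.73 / (4 × 5.67×10⁻⁸)]^(1/4) = (1.00×10¹²)^(1/4) = 1000 K.

T_eq ≈ 1000 K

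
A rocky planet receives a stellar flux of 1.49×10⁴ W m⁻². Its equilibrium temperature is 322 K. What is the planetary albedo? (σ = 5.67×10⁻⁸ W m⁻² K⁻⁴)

A ≈ 0.84

From T_eq⁴ = S(1−A)/(4σ): 1−A = 4σT_eq⁴/S.
1−A = 4 × 5.67×10⁻⁸ × (322)⁴ / 1.49×10⁴ = 0.164.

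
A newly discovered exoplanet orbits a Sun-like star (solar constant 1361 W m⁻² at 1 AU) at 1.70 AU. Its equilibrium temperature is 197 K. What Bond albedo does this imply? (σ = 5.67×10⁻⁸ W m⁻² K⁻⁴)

Flux at 1.70 AU: S = 1361/1.70² = 471 W m⁻².
From T_eq⁴ = S(1−A)/(4σ): 1−A = 4σT_eq⁴/S.
1−A = 4 × 5.67×10⁻⁸ × (197)⁴ / 471 = 0.725.

A ≈ 0.27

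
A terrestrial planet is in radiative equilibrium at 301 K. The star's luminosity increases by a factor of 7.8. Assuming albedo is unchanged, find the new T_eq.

T_eq ≈ 503 K

T_eq ∝ L^(1/4) · d^(−1/2).
T′ = 301 × 7.8^(1/4) = 503 K.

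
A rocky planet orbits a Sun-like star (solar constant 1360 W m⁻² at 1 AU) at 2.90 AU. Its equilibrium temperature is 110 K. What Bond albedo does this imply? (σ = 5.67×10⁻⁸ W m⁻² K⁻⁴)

Flux at 2.90 AU: S = 1360/2.90² = 162 W m⁻².
From T_eq⁴ = S(1−A)/(4σ): 1−A = 4σT_eq⁴/S.
1−A = 4 × 5.67×10⁻⁸ × (110)⁴ / 162 = 0.205.

A ≈ 0.79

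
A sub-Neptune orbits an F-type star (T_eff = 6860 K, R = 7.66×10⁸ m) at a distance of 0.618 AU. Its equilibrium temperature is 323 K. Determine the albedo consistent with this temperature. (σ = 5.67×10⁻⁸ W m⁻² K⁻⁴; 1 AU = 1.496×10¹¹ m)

d = 0.618 AU = 9.25×10¹⁰ m.
L = 4πR_⋆²σT_⋆⁴ = 4π(7.66×10⁸)² × 5.67×10⁻⁸ × (6860)⁴ = 9.26×10²⁶ W.
S = L/(4πd²) = 8620 W m⁻².
From T_eq⁴ = S(1−A)/(4σ): 1−A = 4σT_eq⁴/S.
1−A = 4 × 5.67×10⁻⁸ × (323)⁴ / 8620 = 0.286.

A ≈ 0.71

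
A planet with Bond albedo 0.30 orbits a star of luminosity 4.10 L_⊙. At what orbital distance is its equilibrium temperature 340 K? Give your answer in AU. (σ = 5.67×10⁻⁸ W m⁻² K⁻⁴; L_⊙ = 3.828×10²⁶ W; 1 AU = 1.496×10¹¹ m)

d ≈ 1.14 AU

L = 4.10 × 3.828×10²⁶ = 1.57×10²⁷ W.
From T_eq⁴ = L(1−A)/(16πσd²): d = √[L(1−A)/(16πσT_eq⁴)].
d = √[1.57×10²⁷ × 0.70 / (16π × 5.67×10⁻⁸ × (340)⁴)] = 1.70×10¹¹ m = 1.14 AU.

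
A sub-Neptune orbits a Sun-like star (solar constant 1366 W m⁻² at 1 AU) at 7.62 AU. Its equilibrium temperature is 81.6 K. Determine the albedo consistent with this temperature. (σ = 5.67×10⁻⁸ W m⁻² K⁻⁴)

A ≈ 0.57

Flux at 7.62 AU: S = 1366/7.62² = 23.5 W m⁻².
From T_eq⁴ = S(1−A)/(4σ): 1−A = 4σT_eq⁴/S.
1−A = 4 × 5.67×10⁻⁸ × (81.6)⁴ / 23.5 = 0.427.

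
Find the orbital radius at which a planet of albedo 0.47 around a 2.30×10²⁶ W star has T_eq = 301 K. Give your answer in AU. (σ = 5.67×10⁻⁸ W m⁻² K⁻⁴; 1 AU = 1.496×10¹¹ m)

From T_eq⁴ = L(1−A)/(16πσd²): d = √[L(1−A)/(16πσT_eq⁴)].
d = √[2.30×10²⁶ × 0.53 / (16π × 5.67×10⁻⁸ × (301)⁴)] = 7.22×10¹⁰ m = 0.483 AU.

d ≈ 0.483 AU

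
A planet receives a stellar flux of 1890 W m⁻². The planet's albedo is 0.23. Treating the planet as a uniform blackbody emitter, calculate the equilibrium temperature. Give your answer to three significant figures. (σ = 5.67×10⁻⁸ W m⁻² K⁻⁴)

T_eq ≈ 283 K

Energy balance: absorbed = emitted ⇒ πR²·S(1−A) = 4πR²·σT_eq⁴, so T_eq⁴ = S(1−A)/(4σ).
T_eq = [1890 × 0.77 / (4 × 5.67×10⁻⁸)]^(1/4) = (6.42×10⁹)^(1/4) = 283 K.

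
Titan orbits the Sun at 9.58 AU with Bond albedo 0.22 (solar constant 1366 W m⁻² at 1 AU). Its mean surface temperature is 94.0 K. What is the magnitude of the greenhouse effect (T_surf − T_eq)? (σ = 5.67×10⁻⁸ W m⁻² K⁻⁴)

ΔT ≈ 9.4 K

S = 1366/9.58² = 14.88 W m⁻².
T_eq = [S(1−A)/(4σ)]^(1/4) = [14.88×0.78/(4×5.67×10⁻⁸)]^(1/4) = 84.6 K.
ΔT = T_surf − T_eq = 94 − 84.6.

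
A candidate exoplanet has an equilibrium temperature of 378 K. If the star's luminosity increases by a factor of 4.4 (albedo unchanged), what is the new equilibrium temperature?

T_eq ≈ 547 K

T_eq ∝ L^(1/4) · d^(−1/2).
T′ = 378 × 4.4^(1/4) = 547 K.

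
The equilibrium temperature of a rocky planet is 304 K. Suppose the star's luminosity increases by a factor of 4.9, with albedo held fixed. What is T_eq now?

T_eq ∝ L^(1/4) · d^(−1/2).
T′ = 304 × 4.9^(1/4) = 452 K.

T_eq ≈ 452 K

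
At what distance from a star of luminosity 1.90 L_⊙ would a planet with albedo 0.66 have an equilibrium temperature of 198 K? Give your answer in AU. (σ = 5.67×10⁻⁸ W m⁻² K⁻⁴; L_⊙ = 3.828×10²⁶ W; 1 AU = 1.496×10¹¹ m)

L = 1.90 × 3.828×10²⁶ = 7.27×10²⁶ W.
From T_eq⁴ = L(1−A)/(16πσd²): d = √[L(1−A)/(16πσT_eq⁴)].
d = √[7.27×10²⁶ × 0.34 / (16π × 5.67×10⁻⁸ × (198)⁴)] = 2.38×10¹¹ m = 1.59 AU.

d ≈ 1.59 AU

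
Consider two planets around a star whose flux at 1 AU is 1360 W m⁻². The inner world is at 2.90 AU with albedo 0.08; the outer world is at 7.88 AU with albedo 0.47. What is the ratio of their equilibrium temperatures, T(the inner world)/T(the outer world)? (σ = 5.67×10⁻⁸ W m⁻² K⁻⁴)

T_eq = [S₀(1−A)/(4σd²)]^(1/4), so T ∝ (1−A)^(1/4) / √d.
T₁ = [1360×0.92/(4×5.67×10⁻⁸×2.90²)]^(1/4) = 160.04 K.
T₂ = [1360×0.53/(4×5.67×10⁻⁸×7.88²)]^(1/4) = 84.58 K.

T₁/T₂ ≈ 1.892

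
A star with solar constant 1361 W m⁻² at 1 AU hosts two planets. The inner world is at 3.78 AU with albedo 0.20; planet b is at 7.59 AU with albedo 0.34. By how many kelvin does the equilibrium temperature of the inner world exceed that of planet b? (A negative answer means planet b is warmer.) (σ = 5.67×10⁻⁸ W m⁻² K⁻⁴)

ΔT ≈ 44.3 K

T_eq = [S₀(1−A)/(4σd²)]^(1/4), so T ∝ (1−A)^(1/4) / √d.
T₁ = [1361×0.80/(4×5.67×10⁻⁸×3.78²)]^(1/4) = 135.39 K.
T₂ = [1361×0.66/(4×5.67×10⁻⁸×7.59²)]^(1/4) = 91.06 K.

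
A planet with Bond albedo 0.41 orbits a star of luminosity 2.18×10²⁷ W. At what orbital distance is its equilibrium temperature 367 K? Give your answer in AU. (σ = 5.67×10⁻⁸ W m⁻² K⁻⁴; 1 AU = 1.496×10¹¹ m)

d ≈ 1.05 AU

From T_eq⁴ = L(1−A)/(16πσd²): d = √[L(1−A)/(16πσT_eq⁴)].
d = √[2.18×10²⁷ × 0.59 / (16π × 5.67×10⁻⁸ × (367)⁴)] = 1.58×10¹¹ m = 1.05 AU.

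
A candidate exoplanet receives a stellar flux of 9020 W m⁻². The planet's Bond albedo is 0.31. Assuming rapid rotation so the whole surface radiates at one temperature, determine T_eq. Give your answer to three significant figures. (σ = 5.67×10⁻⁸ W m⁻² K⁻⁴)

T_eq ≈ 407 K

Energy balance: absorbed = emitted ⇒ πR²·S(1−A) = 4πR²·σT_eq⁴, so T_eq⁴ = S(1−A)/(4σ).
T_eq = [9020 × 0.69 / (4 × 5.67×10⁻⁸)]^(1/4) = (2.74×10¹⁰)^(1/4) = 407 K.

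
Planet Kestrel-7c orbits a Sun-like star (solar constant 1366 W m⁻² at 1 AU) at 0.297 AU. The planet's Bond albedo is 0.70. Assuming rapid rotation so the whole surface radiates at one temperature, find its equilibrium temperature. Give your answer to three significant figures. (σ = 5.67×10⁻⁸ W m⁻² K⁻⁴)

T_eq ≈ 378 K

Flux at 0.297 AU: S = 1366/0.297² = 1.55×10⁴ W m⁻².
Energy balance: absorbed = emitted ⇒ πR²·S(1−A) = 4πR²·σT_eq⁴, so T_eq⁴ = S(1−A)/(4σ).
T_eq = [1.55×10⁴ × 0.30 / (4 × 5.67×10⁻⁸)]^(1/4) = (2.05×10¹⁰)^(1/4) = 378 K.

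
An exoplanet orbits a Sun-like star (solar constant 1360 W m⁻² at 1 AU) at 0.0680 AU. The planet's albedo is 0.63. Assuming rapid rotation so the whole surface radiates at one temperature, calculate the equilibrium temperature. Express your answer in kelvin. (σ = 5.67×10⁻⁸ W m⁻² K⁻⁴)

Flux at 0.0680 AU: S = 1360/0.0680² = 2.94×10⁵ W m⁻².
Energy balance: absorbed = emitted ⇒ πR²·S(1−A) = 4πR²·σT_eq⁴, so T_eq⁴ = S(1−A)/(4σ).
T_eq = [2.94×10⁵ × 0.37 / (4 × 5.67×10⁻⁸)]^(1/4) = (4.80×10¹¹)^(1/4) = 832 K.

T_eq ≈ 832 K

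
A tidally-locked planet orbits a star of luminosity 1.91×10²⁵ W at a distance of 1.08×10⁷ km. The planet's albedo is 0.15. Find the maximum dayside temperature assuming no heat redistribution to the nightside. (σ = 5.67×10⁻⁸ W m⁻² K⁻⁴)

T_ss ≈ 665 K

d = 1.08×10⁷ km = 1.08×10¹⁰ m.
Flux: S = L/(4πd²) = 1.91×10²⁵/(4π×(1.08×10¹⁰)²) = 1.30×10⁴ W m⁻².
With no redistribution each surface element balances locally: S(1−A) = σT⁴.
T = [1.30×10⁴ × 0.85 / 5.67×10⁻⁸]^(1/4) = (1.95×10¹¹)^(1/4) = 665 K.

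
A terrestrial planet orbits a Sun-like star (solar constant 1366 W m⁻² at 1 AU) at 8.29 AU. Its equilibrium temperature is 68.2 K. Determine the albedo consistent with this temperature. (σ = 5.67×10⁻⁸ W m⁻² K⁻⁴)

Flux at 8.29 AU: S = 1366/8.29² = 19.9 W m⁻².
From T_eq⁴ = S(1−A)/(4σ): 1−A = 4σT_eq⁴/S.
1−A = 4 × 5.67×10⁻⁸ × (68.2)⁴ / 19.9 = 0.247.

A ≈ 0.75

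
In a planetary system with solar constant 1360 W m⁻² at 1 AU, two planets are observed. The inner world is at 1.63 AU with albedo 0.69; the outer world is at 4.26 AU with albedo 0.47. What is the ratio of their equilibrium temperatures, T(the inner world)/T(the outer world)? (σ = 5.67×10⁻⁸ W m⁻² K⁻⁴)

T₁/T₂ ≈ 1.414

T_eq = [S₀(1−A)/(4σd²)]^(1/4), so T ∝ (1−A)^(1/4) / √d.
T₁ = [1360×0.31/(4×5.67×10⁻⁸×1.63²)]^(1/4) = 162.64 K.
T₂ = [1360×0.53/(4×5.67×10⁻⁸×4.26²)]^(1/4) = 115.04 K.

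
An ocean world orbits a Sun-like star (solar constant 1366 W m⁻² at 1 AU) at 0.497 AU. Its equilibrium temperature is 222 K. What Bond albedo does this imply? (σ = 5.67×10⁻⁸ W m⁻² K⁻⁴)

Flux at 0.497 AU: S = 1366/0.497² = 5530 W m⁻².
From T_eq⁴ = S(1−A)/(4σ): 1−A = 4σT_eq⁴/S.
1−A = 4 × 5.67×10⁻⁸ × (222)⁴ / 5530 = 0.100.

A ≈ 0.90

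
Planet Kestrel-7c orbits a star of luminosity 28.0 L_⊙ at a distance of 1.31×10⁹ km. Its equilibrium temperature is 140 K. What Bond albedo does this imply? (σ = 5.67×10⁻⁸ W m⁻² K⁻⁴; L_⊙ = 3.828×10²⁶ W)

A ≈ 0.82

d = 1.31×10⁹ km = 1.31×10¹² m.
L = 28.0 × 3.828×10²⁶ = 1.07×10²⁸ W.
Flux: S = L/(4πd²) = 1.07×10²⁸/(4π×(1.31×10¹²)²) = 497 W m⁻².
From T_eq⁴ = S(1−A)/(4σ): 1−A = 4σT_eq⁴/S.
1−A = 4 × 5.67×10⁻⁸ × (140)⁴ / 497 = 0.175.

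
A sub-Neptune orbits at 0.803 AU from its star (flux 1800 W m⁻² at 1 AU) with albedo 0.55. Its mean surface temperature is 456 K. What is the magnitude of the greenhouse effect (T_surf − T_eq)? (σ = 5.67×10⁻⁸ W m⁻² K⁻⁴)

S = 1800/0.803² = 2792 W m⁻².
T_eq = [S(1−A)/(4σ)]^(1/4) = [2792×0.45/(4×5.67×10⁻⁸)]^(1/4) = 272.8 K.
ΔT = T_surf − T_eq = 456 − 272.8.

ΔT ≈ 183.2 K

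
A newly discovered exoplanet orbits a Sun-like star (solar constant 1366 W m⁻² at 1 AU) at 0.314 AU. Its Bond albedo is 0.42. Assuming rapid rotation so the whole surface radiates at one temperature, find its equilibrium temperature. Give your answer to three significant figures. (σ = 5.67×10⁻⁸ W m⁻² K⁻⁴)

T_eq ≈ 434 K

Flux at 0.314 AU: S = 1366/0.314² = 1.39×10⁴ W m⁻².
Energy balance: absorbed = emitted ⇒ πR²·S(1−A) = 4πR²·σT_eq⁴, so T_eq⁴ = S(1−A)/(4σ).
T_eq = [1.39×10⁴ × 0.58 / (4 × 5.67×10⁻⁸)]^(1/4) = (3.54×10¹⁰)^(1/4) = 434 K.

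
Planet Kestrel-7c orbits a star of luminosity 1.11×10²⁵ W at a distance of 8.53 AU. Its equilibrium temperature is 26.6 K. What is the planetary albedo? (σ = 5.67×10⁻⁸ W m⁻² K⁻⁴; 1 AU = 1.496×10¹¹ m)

d = 8.53 AU = 1.28×10¹² m.
Flux: S = L/(4πd²) = 1.11×10²⁵/(4π×(1.28×10¹²)²) = 0.542 W m⁻².
From T_eq⁴ = S(1−A)/(4σ): 1−A = 4σT_eq⁴/S.
1−A = 4 × 5.67×10⁻⁸ × (26.6)⁴ / 0.542 = 0.209.

A ≈ 0.79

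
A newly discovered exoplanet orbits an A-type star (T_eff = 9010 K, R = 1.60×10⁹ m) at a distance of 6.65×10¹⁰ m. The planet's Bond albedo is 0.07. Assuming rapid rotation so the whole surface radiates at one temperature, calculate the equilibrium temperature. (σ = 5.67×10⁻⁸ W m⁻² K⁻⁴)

L = 4πR_⋆²σT_⋆⁴ = 4π(1.60×10⁹)² × 5.67×10⁻⁸ × (9010)⁴ = 1.20×10²⁸ W.
S = L/(4πd²) = 2.16×10⁵ W m⁻².
Energy balance: absorbed = emitted ⇒ πR²·S(1−A) = 4πR²·σT_eq⁴, so T_eq⁴ = S(1−A)/(4σ).
T_eq = [2.16×10⁵ × 0.93 / (4 × 5.67×10⁻⁸)]^(1/4) = (8.87×10¹¹)^(1/4) = 970 K.

T_eq ≈ 970 K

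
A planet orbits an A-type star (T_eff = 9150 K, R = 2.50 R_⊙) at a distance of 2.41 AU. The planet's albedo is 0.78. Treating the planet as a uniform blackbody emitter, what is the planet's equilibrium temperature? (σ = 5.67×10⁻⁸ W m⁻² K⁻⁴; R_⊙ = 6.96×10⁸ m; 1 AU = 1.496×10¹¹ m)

T_eq ≈ 308 K

R_⋆ = 2.50 × 6.96×10⁸ = 1.74×10⁹ m.
d = 2.41 AU = 3.61×10¹¹ m.
L = 4πR_⋆²σT_⋆⁴ = 4π(1.74×10⁹)² × 5.67×10⁻⁸ × (9150)⁴ = 1.51×10²⁸ W.
S = L/(4πd²) = 9260 W m⁻².
Energy balance: absorbed = emitted ⇒ πR²·S(1−A) = 4πR²·σT_eq⁴, so T_eq⁴ = S(1−A)/(4σ).
T_eq = [9260 × 0.22 / (4 × 5.67×10⁻⁸)]^(1/4) = (8.98×10⁹)^(1/4) = 308 K.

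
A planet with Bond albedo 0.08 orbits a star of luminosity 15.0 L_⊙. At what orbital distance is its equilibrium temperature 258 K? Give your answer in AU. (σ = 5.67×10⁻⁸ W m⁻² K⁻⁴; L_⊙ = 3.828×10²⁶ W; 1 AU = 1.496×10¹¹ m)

d ≈ 4.32 AU

L = 15.0 × 3.828×10²⁶ = 5.74×10²⁷ W.
From T_eq⁴ = L(1−A)/(16πσd²): d = √[L(1−A)/(16πσT_eq⁴)].
d = √[5.74×10²⁷ × 0.92 / (16π × 5.67×10⁻⁸ × (258)⁴)] = 6.47×10¹¹ m = 4.32 AU.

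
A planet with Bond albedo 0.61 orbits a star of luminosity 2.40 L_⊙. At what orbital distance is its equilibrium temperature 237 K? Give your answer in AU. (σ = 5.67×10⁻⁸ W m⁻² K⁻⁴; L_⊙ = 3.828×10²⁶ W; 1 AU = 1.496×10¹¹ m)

d ≈ 1.33 AU

L = 2.40 × 3.828×10²⁶ = 9.19×10²⁶ W.
From T_eq⁴ = L(1−A)/(16πσd²): d = √[L(1−A)/(16πσT_eq⁴)].
d = √[9.19×10²⁶ × 0.39 / (16π × 5.67×10⁻⁸ × (237)⁴)] = 2.00×10¹¹ m = 1.33 AU.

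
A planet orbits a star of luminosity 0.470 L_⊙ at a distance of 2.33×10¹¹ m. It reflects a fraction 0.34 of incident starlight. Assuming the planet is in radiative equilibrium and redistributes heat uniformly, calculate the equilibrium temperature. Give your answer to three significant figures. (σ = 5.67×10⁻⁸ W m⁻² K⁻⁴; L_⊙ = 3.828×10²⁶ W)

T_eq ≈ 166 K

L = 0.470 × 3.828×10²⁶ = 1.80×10²⁶ W.
Flux: S = L/(4πd²) = 1.80×10²⁶/(4π×(2.33×10¹¹)²) = 264 W m⁻².
Energy balance: absorbed = emitted ⇒ πR²·S(1−A) = 4πR²·σT_eq⁴, so T_eq⁴ = S(1−A)/(4σ).
T_eq = [264 × 0.66 / (4 × 5.67×10⁻⁸)]^(1/4) = (7.67×10⁸)^(1/4) = 166 K.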